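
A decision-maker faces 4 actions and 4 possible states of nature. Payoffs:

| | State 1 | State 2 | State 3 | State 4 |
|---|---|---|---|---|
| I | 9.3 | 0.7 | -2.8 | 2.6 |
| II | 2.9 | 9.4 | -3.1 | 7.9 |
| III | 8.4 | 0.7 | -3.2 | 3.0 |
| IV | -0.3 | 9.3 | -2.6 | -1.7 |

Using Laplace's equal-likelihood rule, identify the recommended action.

Row averages: I=2.45, II=4.275, III=2.225, IV=1.175
Highest average = 4.275 → II.

II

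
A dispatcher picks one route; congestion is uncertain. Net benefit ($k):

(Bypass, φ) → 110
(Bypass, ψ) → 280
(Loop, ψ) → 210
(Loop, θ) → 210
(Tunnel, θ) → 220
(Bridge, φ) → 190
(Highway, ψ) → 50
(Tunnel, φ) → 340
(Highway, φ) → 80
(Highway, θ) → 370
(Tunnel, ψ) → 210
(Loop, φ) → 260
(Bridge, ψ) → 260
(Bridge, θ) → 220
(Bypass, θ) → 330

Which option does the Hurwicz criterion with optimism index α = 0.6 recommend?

Tunnel

Bypass: 0.6·330 + 0.4·110 = 242
Loop: 0.6·260 + 0.4·210 = 240
Tunnel: 0.6·340 + 0.4·210 = 288
Bridge: 0.6·260 + 0.4·190 = 232
Highway: 0.6·370 + 0.4·50 = 242
Highest Hurwicz score = 288 → Tunnel.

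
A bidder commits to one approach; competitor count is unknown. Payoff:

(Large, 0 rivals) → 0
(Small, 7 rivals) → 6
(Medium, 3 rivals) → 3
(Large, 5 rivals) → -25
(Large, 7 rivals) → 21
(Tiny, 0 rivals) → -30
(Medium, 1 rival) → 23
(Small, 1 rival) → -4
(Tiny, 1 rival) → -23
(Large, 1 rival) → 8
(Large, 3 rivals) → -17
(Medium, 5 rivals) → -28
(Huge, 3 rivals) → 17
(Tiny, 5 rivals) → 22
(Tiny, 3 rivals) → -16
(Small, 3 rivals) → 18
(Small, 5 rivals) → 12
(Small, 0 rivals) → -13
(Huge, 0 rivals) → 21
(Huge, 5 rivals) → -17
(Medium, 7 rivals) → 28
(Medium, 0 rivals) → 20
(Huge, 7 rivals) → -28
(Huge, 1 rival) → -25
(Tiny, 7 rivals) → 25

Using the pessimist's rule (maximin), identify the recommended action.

Row minima: Tiny=-30, Small=-13, Medium=-28, Large=-25, Huge=-28
Best worst-case = -13 → Small.

Small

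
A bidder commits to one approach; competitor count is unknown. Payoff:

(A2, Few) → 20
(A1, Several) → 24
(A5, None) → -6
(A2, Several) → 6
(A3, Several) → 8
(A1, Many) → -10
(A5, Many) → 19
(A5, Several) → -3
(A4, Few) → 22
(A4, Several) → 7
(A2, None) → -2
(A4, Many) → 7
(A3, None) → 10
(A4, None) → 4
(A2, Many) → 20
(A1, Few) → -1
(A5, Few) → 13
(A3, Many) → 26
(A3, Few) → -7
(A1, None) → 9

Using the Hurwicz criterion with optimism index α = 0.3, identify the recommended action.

A1: 0.3·24 + 0.7·(-10) = 0.2
A2: 0.3·20 + 0.7·(-2) = 4.6
A3: 0.3·26 + 0.7·(-7) = 2.9
A4: 0.3·22 + 0.7·4 = 9.4
A5: 0.3·19 + 0.7·(-6) = 1.5
Highest Hurwicz score = 9.4 → A4.

A4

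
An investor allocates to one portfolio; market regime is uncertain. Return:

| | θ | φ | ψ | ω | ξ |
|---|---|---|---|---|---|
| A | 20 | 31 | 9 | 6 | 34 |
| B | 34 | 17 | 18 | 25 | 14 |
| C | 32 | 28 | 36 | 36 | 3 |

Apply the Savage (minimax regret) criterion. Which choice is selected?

Column bests: θ=34, φ=31, ψ=36, ω=36, ξ=34.
A regrets: 14, 0, 27, 30, 0 → max 30
B regrets: 0, 14, 18, 11, 20 → max 20
C regrets: 2, 3, 0, 0, 31 → max 31
Smallest max regret = 20 → B.

B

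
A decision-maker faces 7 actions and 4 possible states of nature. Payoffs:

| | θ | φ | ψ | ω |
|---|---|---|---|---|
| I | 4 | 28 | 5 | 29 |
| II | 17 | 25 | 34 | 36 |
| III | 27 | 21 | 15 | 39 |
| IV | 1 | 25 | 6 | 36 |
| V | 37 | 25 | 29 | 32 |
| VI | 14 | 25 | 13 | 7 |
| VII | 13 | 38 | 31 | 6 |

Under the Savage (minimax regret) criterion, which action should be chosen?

Column bests: θ=37, φ=38, ψ=34, ω=39.
I regrets: 33, 10, 29, 10 → max 33
II regrets: 20, 13, 0, 3 → max 20
III regrets: 10, 17, 19, 0 → max 19
IV regrets: 36, 13, 28, 3 → max 36
V regrets: 0, 13, 5, 7 → max 13
VI regrets: 23, 13, 21, 32 → max 32
VII regrets: 24, 0, 3, 33 → max 33
Smallest max regret = 13 → V.

V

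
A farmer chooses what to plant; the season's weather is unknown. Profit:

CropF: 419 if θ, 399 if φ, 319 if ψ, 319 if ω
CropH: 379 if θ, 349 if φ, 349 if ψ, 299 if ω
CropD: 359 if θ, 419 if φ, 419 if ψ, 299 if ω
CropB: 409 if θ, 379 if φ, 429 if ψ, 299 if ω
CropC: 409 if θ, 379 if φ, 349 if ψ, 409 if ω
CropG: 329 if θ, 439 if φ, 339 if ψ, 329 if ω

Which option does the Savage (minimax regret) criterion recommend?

Column bests: θ=419, φ=439, ψ=429, ω=409.
CropF regrets: 0, 40, 110, 90 → max 110
CropH regrets: 40, 90, 80, 110 → max 110
CropD regrets: 60, 20, 10, 110 → max 110
CropB regrets: 10, 60, 0, 110 → max 110
CropC regrets: 10, 60, 80, 0 → max 80
CropG regrets: 90, 0, 90, 80 → max 90
Smallest max regret = 80 → CropC.

CropC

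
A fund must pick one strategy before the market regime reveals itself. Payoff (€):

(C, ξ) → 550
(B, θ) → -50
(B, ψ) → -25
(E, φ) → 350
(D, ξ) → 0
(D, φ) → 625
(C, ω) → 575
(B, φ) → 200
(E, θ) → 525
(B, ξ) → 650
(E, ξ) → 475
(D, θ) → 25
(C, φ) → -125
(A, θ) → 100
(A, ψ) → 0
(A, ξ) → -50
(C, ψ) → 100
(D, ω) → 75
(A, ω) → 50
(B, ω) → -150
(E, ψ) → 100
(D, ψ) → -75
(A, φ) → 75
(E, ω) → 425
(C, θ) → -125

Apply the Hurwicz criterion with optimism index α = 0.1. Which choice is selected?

A: 0.1·100 + 0.9·(-50) = -35
B: 0.1·650 + 0.9·(-150) = -70
C: 0.1·575 + 0.9·(-125) = -55
D: 0.1·625 + 0.9·(-75) = -5
E: 0.1·525 + 0.9·100 = 142.5
Highest Hurwicz score = 142.5 → E.

E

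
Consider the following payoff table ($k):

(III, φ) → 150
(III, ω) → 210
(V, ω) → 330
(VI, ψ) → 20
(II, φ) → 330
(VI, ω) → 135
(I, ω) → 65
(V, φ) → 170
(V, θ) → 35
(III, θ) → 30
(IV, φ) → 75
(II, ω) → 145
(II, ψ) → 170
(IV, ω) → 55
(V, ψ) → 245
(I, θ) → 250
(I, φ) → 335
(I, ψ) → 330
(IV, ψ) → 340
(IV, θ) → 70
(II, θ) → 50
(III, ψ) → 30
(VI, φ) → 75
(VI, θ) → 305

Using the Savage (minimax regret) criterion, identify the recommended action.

II

Column bests: θ=305, φ=335, ψ=340, ω=330.
I regrets: 55, 0, 10, 265 → max 265
II regrets: 255, 5, 170, 185 → max 255
III regrets: 275, 185, 310, 120 → max 310
IV regrets: 235, 260, 0, 275 → max 275
V regrets: 270, 165, 95, 0 → max 270
VI regrets: 0, 260, 320, 195 → max 320
Smallest max regret = 255 → II.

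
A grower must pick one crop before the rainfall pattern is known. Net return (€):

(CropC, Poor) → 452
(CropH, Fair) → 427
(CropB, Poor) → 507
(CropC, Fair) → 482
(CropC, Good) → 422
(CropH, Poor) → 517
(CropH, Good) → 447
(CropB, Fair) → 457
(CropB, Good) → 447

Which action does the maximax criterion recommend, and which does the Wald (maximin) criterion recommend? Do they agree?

maximax → CropH; maximin → CropB (disagree)

Row maxima: CropH=517, CropC=482, CropB=507
Best best-case = 517 → CropH.
Row minima: CropH=427, CropC=422, CropB=447
Best worst-case = 447 → CropB.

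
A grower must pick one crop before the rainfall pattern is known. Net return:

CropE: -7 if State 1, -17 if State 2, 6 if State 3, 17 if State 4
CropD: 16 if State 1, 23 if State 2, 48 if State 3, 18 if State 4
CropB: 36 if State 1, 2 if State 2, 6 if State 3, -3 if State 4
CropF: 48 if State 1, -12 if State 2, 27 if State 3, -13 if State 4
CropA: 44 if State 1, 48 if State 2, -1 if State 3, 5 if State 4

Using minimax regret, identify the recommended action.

CropD

Column bests: State 1=48, State 2=48, State 3=48, State 4=18.
CropE regrets: 55, 65, 42, 1 → max 65
CropD regrets: 32, 25, 0, 0 → max 32
CropB regrets: 12, 46, 42, 21 → max 46
CropF regrets: 0, 60, 21, 31 → max 60
CropA regrets: 4, 0, 49, 13 → max 49
Smallest max regret = 32 → CropD.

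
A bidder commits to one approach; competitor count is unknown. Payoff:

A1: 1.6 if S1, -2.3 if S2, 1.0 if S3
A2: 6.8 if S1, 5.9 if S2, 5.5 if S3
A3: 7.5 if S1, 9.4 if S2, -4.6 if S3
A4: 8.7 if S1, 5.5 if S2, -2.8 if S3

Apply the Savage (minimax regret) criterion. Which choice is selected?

Column bests: S1=8.7, S2=9.4, S3=5.5.
A1 regrets: 7.1, 11.7, 4.5 → max 11.7
A2 regrets: 1.9, 3.5, 0.0 → max 3.5
A3 regrets: 1.2, 0.0, 10.1 → max 10.1
A4 regrets: 0.0, 3.9, 8.3 → max 8.3
Smallest max regret = 3.5 → A2.

A2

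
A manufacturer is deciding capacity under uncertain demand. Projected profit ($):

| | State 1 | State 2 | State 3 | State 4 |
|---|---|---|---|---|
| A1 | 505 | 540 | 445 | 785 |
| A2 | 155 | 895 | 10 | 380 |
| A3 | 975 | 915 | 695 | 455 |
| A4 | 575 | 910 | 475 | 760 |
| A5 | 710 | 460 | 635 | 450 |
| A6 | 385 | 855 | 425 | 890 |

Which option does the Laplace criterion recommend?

A3

Row averages: A1=568.75, A2=360, A3=760, A4=680, A5=563.75, A6=638.75
Highest average = 760 → A3.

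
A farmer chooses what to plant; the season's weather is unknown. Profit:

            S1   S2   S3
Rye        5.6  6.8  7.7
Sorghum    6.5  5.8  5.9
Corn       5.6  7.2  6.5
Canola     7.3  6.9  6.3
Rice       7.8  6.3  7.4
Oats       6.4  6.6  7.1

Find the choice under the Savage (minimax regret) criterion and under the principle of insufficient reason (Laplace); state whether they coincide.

minimax regret → Rice; laplace → Rice (agree)

Column bests: S1=7.8, S2=7.2, S3=7.7.
Rye regrets: 2.2, 0.4, 0.0 → max 2.2
Sorghum regrets: 1.3, 1.4, 1.8 → max 1.8
Corn regrets: 2.2, 0.0, 1.2 → max 2.2
Canola regrets: 0.5, 0.3, 1.4 → max 1.4
Rice regrets: 0.0, 0.9, 0.3 → max 0.9
Oats regrets: 1.4, 0.6, 0.6 → max 1.4
Smallest max regret = 0.9 → Rice.
Row averages: Rye=6.7, Sorghum=91/15, Corn=193/30, Canola=41/6, Rice=43/6, Oats=6.7
Highest average = 43/6 → Rice.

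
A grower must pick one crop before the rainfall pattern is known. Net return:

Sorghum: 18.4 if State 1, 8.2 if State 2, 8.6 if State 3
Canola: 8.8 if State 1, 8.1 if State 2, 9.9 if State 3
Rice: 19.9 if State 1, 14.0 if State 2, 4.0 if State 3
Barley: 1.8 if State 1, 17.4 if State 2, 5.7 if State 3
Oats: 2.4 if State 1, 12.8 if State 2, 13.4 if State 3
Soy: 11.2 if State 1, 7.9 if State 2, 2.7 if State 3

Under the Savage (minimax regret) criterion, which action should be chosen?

Sorghum

Column bests: State 1=19.9, State 2=17.4, State 3=13.4.
Sorghum regrets: 1.5, 9.2, 4.8 → max 9.2
Canola regrets: 11.1, 9.3, 3.5 → max 11.1
Rice regrets: 0.0, 3.4, 9.4 → max 9.4
Barley regrets: 18.1, 0.0, 7.7 → max 18.1
Oats regrets: 17.5, 4.6, 0.0 → max 17.5
Soy regrets: 8.7, 9.5, 10.7 → max 10.7
Smallest max regret = 9.2 → Sorghum.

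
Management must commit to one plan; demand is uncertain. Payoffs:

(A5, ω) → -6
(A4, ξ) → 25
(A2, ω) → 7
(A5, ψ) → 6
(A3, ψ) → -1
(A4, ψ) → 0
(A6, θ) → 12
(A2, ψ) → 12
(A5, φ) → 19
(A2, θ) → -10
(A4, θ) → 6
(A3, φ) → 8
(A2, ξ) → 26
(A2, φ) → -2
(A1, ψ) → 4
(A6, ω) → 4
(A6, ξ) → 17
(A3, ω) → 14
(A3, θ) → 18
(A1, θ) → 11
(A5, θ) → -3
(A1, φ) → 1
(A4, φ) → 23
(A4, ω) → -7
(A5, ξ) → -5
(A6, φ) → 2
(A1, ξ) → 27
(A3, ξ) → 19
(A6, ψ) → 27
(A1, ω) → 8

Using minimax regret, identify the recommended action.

A6

Column bests: θ=18, φ=23, ψ=27, ω=14, ξ=27.
A1 regrets: 7, 22, 23, 6, 0 → max 23
A2 regrets: 28, 25, 15, 7, 1 → max 28
A3 regrets: 0, 15, 28, 0, 8 → max 28
A4 regrets: 12, 0, 27, 21, 2 → max 27
A5 regrets: 21, 4, 21, 20, 32 → max 32
A6 regrets: 6, 21, 0, 10, 10 → max 21
Smallest max regret = 21 → A6.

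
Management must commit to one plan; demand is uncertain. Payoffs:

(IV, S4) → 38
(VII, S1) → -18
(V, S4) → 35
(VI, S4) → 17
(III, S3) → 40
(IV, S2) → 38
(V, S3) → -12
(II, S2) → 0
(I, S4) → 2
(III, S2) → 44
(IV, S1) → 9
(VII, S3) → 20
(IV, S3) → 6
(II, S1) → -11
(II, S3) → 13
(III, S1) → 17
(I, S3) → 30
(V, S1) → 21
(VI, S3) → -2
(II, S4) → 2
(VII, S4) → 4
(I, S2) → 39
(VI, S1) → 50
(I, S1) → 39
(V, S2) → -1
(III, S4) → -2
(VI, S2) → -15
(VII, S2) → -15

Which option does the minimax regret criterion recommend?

I

Column bests: S1=50, S2=44, S3=40, S4=38.
I regrets: 11, 5, 10, 36 → max 36
II regrets: 61, 44, 27, 36 → max 61
III regrets: 33, 0, 0, 40 → max 40
IV regrets: 41, 6, 34, 0 → max 41
V regrets: 29, 45, 52, 3 → max 52
VI regrets: 0, 59, 42, 21 → max 59
VII regrets: 68, 59, 20, 34 → max 68
Smallest max regret = 36 → I.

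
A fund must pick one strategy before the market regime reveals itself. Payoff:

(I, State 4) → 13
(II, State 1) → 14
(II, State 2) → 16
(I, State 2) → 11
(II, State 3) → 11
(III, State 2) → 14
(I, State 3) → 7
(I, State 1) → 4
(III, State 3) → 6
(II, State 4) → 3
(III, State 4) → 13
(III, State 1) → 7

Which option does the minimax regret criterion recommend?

III

Column bests: State 1=14, State 2=16, State 3=11, State 4=13.
I regrets: 10, 5, 4, 0 → max 10
II regrets: 0, 0, 0, 10 → max 10
III regrets: 7, 2, 5, 0 → max 7
Smallest max regret = 7 → III.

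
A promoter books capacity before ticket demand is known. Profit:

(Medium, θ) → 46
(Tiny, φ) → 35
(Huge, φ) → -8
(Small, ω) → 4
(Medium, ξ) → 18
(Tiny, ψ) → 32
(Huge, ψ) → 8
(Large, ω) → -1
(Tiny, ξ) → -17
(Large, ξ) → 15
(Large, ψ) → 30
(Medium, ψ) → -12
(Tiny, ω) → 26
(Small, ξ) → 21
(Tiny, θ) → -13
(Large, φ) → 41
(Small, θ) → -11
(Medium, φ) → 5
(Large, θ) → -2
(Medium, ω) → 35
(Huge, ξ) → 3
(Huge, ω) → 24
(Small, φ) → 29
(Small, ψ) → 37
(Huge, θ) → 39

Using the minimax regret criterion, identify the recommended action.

Large

Column bests: θ=46, φ=41, ψ=37, ω=35, ξ=21.
Tiny regrets: 59, 6, 5, 9, 38 → max 59
Small regrets: 57, 12, 0, 31, 0 → max 57
Medium regrets: 0, 36, 49, 0, 3 → max 49
Large regrets: 48, 0, 7, 36, 6 → max 48
Huge regrets: 7, 49, 29, 11, 18 → max 49
Smallest max regret = 48 → Large.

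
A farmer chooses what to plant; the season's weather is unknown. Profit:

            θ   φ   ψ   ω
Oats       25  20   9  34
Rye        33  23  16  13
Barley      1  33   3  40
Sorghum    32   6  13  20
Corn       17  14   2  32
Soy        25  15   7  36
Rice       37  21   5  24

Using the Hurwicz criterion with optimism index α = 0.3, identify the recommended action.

Rye

Oats: 0.3·34 + 0.7·9 = 16.5
Rye: 0.3·33 + 0.7·13 = 19
Barley: 0.3·40 + 0.7·1 = 12.7
Sorghum: 0.3·32 + 0.7·6 = 13.8
Corn: 0.3·32 + 0.7·2 = 11
Soy: 0.3·36 + 0.7·7 = 15.7
Rice: 0.3·37 + 0.7·5 = 14.6
Highest Hurwicz score = 19 → Rye.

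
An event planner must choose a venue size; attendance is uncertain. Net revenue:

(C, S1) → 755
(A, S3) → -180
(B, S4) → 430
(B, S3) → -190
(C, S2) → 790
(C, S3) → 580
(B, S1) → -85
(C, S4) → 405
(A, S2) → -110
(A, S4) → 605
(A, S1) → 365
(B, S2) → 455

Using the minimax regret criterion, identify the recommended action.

C

Column bests: S1=755, S2=790, S3=580, S4=605.
A regrets: 390, 900, 760, 0 → max 900
B regrets: 840, 335, 770, 175 → max 840
C regrets: 0, 0, 0, 200 → max 200
Smallest max regret = 200 → C.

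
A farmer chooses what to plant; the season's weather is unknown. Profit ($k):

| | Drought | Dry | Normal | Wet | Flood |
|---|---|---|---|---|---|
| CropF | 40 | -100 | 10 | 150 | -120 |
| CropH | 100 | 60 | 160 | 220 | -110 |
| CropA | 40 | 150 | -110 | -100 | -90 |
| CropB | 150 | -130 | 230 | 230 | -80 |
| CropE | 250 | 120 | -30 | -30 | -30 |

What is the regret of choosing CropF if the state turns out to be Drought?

210

Best payoff under Drought is 250.
Regret = 250 − 40 = 210.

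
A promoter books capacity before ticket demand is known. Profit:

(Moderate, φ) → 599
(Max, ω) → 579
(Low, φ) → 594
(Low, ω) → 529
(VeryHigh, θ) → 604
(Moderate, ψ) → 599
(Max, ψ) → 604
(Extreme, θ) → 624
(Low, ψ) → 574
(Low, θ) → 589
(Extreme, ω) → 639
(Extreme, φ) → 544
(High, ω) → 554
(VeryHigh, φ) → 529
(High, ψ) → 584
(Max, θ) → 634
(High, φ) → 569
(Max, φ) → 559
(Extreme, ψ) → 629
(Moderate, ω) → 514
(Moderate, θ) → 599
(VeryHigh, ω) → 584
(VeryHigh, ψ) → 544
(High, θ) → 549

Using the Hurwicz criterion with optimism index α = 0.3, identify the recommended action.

Low: 0.3·594 + 0.7·529 = 548.5
Moderate: 0.3·599 + 0.7·514 = 539.5
High: 0.3·584 + 0.7·549 = 559.5
VeryHigh: 0.3·604 + 0.7·529 = 551.5
Extreme: 0.3·639 + 0.7·544 = 572.5
Max: 0.3·634 + 0.7·559 = 581.5
Highest Hurwicz score = 581.5 → Max.

Max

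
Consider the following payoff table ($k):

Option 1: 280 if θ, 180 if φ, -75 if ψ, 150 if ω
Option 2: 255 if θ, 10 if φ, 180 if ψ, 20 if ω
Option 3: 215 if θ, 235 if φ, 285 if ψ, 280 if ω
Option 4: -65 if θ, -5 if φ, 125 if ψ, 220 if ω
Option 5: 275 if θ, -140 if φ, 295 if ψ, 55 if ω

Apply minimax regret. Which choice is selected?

Option 3

Column bests: θ=280, φ=235, ψ=295, ω=280.
Option 1 regrets: 0, 55, 370, 130 → max 370
Option 2 regrets: 25, 225, 115, 260 → max 260
Option 3 regrets: 65, 0, 10, 0 → max 65
Option 4 regrets: 345, 240, 170, 60 → max 345
Option 5 regrets: 5, 375, 0, 225 → max 375
Smallest max regret = 65 → Option 3.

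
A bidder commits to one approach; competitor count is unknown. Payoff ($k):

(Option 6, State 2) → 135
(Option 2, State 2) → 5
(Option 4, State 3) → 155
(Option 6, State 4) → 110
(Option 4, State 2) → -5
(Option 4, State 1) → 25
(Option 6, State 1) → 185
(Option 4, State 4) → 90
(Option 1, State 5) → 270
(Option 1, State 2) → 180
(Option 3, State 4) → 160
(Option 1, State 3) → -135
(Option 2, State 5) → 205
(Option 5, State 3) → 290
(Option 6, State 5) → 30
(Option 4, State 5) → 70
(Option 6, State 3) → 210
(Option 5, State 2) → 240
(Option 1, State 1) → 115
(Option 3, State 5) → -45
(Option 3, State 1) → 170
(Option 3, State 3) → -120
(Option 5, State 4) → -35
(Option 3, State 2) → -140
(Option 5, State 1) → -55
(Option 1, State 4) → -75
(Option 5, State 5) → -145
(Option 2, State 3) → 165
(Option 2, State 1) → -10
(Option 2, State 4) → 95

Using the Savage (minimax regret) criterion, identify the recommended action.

Option 2

Column bests: State 1=185, State 2=240, State 3=290, State 4=160, State 5=270.
Option 1 regrets: 70, 60, 425, 235, 0 → max 425
Option 2 regrets: 195, 235, 125, 65, 65 → max 235
Option 3 regrets: 15, 380, 410, 0, 315 → max 410
Option 4 regrets: 160, 245, 135, 70, 200 → max 245
Option 5 regrets: 240, 0, 0, 195, 415 → max 415
Option 6 regrets: 0, 105, 80, 50, 240 → max 240
Smallest max regret = 235 → Option 2.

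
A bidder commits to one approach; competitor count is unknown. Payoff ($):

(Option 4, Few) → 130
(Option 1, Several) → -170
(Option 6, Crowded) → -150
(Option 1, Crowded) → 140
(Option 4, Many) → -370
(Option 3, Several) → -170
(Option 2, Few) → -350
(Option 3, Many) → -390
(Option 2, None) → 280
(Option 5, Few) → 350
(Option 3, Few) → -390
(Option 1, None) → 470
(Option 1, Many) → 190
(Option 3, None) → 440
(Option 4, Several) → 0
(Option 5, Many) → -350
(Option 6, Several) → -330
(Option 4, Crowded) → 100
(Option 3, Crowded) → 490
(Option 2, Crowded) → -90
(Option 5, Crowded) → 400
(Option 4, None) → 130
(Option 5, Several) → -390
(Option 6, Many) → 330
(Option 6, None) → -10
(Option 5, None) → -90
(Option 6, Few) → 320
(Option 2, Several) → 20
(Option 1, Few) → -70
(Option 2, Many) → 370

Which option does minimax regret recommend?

Option 1

Column bests: None=470, Few=350, Several=20, Many=370, Crowded=490.
Option 1 regrets: 0, 420, 190, 180, 350 → max 420
Option 2 regrets: 190, 700, 0, 0, 580 → max 700
Option 3 regrets: 30, 740, 190, 760, 0 → max 760
Option 4 regrets: 340, 220, 20, 740, 390 → max 740
Option 5 regrets: 560, 0, 410, 720, 90 → max 720
Option 6 regrets: 480, 30, 350, 40, 640 → max 640
Smallest max regret = 420 → Option 1.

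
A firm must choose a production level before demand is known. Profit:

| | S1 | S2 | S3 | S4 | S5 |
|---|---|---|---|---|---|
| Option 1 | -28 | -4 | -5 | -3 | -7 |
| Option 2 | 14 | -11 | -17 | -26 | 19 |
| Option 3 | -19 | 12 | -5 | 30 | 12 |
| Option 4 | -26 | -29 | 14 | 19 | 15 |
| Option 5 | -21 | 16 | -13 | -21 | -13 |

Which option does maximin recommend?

Row minima: Option 1=-28, Option 2=-26, Option 3=-19, Option 4=-29, Option 5=-21
Best worst-case = -19 → Option 3.

Option 3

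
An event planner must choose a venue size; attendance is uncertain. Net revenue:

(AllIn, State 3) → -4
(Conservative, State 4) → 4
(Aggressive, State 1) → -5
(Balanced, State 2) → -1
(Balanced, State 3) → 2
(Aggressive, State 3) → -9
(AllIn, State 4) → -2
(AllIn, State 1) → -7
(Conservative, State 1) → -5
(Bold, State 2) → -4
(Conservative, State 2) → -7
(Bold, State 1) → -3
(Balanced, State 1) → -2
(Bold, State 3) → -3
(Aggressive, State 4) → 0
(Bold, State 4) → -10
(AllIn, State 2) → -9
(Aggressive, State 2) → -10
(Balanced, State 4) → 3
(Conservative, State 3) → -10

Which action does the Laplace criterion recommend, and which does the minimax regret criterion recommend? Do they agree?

Row averages: Conservative=-4.5, Balanced=0.5, Aggressive=-6, Bold=-5, AllIn=-5.5
Highest average = 0.5 → Balanced.
Column bests: State 1=-2, State 2=-1, State 3=2, State 4=4.
Conservative regrets: 3, 6, 12, 0 → max 12
Balanced regrets: 0, 0, 0, 1 → max 1
Aggressive regrets: 3, 9, 11, 4 → max 11
Bold regrets: 1, 3, 5, 14 → max 14
AllIn regrets: 5, 8, 6, 6 → max 8
Smallest max regret = 1 → Balanced.

laplace → Balanced; minimax regret → Balanced (agree)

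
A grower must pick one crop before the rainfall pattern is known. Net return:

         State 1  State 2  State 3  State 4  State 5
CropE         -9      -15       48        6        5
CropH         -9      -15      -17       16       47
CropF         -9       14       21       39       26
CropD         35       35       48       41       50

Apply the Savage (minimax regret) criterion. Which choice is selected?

CropD

Column bests: State 1=35, State 2=35, State 3=48, State 4=41, State 5=50.
CropE regrets: 44, 50, 0, 35, 45 → max 50
CropH regrets: 44, 50, 65, 25, 3 → max 65
CropF regrets: 44, 21, 27, 2, 24 → max 44
CropD regrets: 0, 0, 0, 0, 0 → max 0
Smallest max regret = 0 → CropD.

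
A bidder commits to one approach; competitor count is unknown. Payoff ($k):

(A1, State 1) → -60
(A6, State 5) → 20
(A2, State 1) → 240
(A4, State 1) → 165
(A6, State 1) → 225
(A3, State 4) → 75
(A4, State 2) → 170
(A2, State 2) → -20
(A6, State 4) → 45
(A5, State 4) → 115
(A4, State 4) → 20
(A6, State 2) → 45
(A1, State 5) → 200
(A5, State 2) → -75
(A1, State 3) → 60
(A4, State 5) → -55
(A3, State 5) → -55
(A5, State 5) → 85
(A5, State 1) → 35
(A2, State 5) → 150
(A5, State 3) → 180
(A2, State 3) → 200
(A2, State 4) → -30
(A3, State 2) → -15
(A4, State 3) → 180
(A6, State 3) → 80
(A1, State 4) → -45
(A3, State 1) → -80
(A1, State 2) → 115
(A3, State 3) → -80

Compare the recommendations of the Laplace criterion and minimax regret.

Row averages: A1=54, A2=108, A3=-31, A4=96, A5=68, A6=83
Highest average = 108 → A2.
Column bests: State 1=240, State 2=170, State 3=200, State 4=115, State 5=200.
A1 regrets: 300, 55, 140, 160, 0 → max 300
A2 regrets: 0, 190, 0, 145, 50 → max 190
A3 regrets: 320, 185, 280, 40, 255 → max 320
A4 regrets: 75, 0, 20, 95, 255 → max 255
A5 regrets: 205, 245, 20, 0, 115 → max 245
A6 regrets: 15, 125, 120, 70, 180 → max 180
Smallest max regret = 180 → A6.

laplace → A2; minimax regret → A6 (disagree)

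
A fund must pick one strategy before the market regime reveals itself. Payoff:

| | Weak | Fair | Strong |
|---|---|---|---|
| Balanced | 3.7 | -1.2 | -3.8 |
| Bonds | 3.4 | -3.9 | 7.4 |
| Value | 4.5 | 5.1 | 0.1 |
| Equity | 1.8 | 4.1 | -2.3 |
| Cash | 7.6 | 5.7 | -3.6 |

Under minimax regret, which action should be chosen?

Value

Column bests: Weak=7.6, Fair=5.7, Strong=7.4.
Balanced regrets: 3.9, 6.9, 11.2 → max 11.2
Bonds regrets: 4.2, 9.6, 0.0 → max 9.6
Value regrets: 3.1, 0.6, 7.3 → max 7.3
Equity regrets: 5.8, 1.6, 9.7 → max 9.7
Cash regrets: 0.0, 0.0, 11.0 → max 11.0
Smallest max regret = 7.3 → Value.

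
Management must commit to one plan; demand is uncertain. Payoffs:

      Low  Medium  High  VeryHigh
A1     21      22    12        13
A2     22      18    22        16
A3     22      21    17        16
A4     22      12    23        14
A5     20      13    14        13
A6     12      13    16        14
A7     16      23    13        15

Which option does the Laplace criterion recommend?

Row averages: A1=17, A2=19.5, A3=19, A4=17.75, A5=15, A6=13.75, A7=16.75
Highest average = 19.5 → A2.

A2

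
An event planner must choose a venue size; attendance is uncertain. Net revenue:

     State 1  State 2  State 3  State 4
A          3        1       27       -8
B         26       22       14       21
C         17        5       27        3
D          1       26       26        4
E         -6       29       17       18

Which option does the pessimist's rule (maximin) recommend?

Row minima: A=-8, B=14, C=3, D=1, E=-6
Best worst-case = 14 → B.

B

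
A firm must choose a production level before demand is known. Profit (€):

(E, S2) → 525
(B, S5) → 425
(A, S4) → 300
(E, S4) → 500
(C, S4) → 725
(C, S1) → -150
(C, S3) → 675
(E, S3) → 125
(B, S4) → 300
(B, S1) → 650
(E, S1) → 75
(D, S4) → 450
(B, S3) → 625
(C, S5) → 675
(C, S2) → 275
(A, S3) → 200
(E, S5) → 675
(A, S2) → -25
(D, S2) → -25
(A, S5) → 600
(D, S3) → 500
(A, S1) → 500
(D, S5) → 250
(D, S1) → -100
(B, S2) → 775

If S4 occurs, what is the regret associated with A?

425

Best payoff under S4 is 725.
Regret = 725 − 300 = 425.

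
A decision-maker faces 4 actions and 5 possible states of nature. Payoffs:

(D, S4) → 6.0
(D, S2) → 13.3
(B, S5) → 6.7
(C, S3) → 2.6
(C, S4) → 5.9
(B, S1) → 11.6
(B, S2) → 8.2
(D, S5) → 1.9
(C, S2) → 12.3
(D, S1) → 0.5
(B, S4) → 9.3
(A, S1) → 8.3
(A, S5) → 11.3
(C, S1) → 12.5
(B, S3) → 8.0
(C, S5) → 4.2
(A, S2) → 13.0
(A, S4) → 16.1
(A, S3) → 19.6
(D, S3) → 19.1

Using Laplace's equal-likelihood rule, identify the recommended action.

Row averages: A=13.66, B=8.76, C=7.5, D=8.16
Highest average = 13.66 → A.

A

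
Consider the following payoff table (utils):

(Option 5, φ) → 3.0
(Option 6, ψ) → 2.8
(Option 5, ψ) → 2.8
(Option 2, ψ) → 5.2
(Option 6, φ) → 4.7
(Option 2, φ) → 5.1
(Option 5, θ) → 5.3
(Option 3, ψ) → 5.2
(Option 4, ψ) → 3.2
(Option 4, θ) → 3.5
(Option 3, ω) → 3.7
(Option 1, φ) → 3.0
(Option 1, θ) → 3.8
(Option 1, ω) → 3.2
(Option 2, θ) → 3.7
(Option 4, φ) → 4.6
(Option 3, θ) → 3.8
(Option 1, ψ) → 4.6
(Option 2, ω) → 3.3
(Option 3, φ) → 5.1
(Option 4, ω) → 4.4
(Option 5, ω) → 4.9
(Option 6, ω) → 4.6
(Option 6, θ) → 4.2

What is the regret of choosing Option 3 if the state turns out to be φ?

Best payoff under φ is 5.1.
Regret = 5.1 − 5.1 = 0.0.

0.0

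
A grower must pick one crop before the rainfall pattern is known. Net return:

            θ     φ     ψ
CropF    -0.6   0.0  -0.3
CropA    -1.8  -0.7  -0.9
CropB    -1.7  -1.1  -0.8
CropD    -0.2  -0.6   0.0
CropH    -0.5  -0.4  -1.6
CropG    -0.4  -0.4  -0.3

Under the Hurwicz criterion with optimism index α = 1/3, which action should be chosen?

CropF: 1/3·0.0 + 2/3·(-0.6) = -0.4
CropA: 1/3·(-0.7) + 2/3·(-1.8) = -43/30
CropB: 1/3·(-0.8) + 2/3·(-1.7) = -1.4
CropD: 1/3·0.0 + 2/3·(-0.6) = -0.4
CropH: 1/3·(-0.4) + 2/3·(-1.6) = -1.2
CropG: 1/3·(-0.3) + 2/3·(-0.4) = -11/30
Highest Hurwicz score = -11/30 → CropG.

CropG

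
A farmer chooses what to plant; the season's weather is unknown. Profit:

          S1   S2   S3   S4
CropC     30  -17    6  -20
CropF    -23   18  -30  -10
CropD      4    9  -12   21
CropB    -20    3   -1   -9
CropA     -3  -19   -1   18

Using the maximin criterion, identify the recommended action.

Row minima: CropC=-20, CropF=-30, CropD=-12, CropB=-20, CropA=-19
Best worst-case = -12 → CropD.

CropD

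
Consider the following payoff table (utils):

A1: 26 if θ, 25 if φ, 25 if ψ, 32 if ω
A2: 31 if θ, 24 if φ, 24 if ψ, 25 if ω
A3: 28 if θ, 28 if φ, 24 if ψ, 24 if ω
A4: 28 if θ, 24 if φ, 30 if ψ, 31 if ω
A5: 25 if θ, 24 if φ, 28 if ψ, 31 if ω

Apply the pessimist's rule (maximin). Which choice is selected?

A1

Row minima: A1=25, A2=24, A3=24, A4=24, A5=24
Best worst-case = 25 → A1.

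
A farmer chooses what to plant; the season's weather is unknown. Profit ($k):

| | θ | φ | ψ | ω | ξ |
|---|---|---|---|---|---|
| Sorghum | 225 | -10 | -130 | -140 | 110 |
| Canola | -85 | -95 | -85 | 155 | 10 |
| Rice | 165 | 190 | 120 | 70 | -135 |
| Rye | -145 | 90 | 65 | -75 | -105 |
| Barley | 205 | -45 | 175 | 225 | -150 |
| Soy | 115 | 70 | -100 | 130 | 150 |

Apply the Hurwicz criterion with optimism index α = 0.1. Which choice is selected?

Sorghum: 0.1·225 + 0.9·(-140) = -103.5
Canola: 0.1·155 + 0.9·(-95) = -70
Rice: 0.1·190 + 0.9·(-135) = -102.5
Rye: 0.1·90 + 0.9·(-145) = -121.5
Barley: 0.1·225 + 0.9·(-150) = -112.5
Soy: 0.1·150 + 0.9·(-100) = -75
Highest Hurwicz score = -70 → Canola.

Canola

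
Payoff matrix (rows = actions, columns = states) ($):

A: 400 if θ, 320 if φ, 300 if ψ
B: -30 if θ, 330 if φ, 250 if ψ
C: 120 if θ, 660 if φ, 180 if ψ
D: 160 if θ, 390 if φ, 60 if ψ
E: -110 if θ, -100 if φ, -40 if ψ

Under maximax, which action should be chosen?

C

Row maxima: A=400, B=330, C=660, D=390, E=-40
Best best-case = 660 → C.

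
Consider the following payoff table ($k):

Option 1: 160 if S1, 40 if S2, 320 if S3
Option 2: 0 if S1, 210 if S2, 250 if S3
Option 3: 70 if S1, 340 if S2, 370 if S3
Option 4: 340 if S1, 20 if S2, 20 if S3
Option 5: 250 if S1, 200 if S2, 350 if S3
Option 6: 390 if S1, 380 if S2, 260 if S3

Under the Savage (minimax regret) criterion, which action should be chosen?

Option 6

Column bests: S1=390, S2=380, S3=370.
Option 1 regrets: 230, 340, 50 → max 340
Option 2 regrets: 390, 170, 120 → max 390
Option 3 regrets: 320, 40, 0 → max 320
Option 4 regrets: 50, 360, 350 → max 360
Option 5 regrets: 140, 180, 20 → max 180
Option 6 regrets: 0, 0, 110 → max 110
Smallest max regret = 110 → Option 6.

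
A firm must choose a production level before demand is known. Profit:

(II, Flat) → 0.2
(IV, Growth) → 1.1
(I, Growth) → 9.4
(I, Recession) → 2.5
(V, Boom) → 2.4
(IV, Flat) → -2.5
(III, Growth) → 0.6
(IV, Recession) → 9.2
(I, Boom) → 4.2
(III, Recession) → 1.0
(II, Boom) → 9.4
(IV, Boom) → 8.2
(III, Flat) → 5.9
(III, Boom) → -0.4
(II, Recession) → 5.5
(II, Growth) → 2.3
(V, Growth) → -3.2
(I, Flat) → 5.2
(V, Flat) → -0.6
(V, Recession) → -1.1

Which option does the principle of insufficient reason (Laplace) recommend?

I

Row averages: I=5.325, II=4.35, III=1.775, IV=4, V=-0.625
Highest average = 5.325 → I.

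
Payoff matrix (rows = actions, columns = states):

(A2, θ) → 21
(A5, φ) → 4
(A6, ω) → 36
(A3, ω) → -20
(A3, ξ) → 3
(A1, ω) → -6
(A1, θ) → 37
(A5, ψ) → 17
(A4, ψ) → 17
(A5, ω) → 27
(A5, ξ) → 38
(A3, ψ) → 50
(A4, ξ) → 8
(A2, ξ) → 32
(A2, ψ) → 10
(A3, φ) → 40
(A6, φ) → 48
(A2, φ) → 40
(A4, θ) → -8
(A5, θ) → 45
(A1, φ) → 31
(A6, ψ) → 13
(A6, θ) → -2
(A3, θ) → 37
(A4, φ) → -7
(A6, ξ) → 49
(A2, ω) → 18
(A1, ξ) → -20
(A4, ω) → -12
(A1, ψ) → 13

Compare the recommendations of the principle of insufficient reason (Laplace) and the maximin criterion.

laplace → A6; maximin → A2 (disagree)

Row averages: A1=11, A2=24.2, A3=22, A4=-0.4, A5=26.2, A6=28.8
Highest average = 28.8 → A6.
Row minima: A1=-20, A2=10, A3=-20, A4=-12, A5=4, A6=-2
Best worst-case = 10 → A2.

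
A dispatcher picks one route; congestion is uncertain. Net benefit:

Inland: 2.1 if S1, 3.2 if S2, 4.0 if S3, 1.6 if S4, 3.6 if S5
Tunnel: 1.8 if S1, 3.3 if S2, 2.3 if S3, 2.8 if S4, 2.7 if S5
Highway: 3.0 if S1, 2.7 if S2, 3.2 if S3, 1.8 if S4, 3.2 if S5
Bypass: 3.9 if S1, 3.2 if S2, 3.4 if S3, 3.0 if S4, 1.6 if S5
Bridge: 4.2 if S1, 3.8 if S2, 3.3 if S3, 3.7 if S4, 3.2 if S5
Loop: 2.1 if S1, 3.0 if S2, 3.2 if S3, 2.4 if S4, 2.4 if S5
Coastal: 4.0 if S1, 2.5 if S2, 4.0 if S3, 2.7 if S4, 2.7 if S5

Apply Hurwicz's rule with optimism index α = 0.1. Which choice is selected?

Bridge

Inland: 0.1·4.0 + 0.9·1.6 = 1.84
Tunnel: 0.1·3.3 + 0.9·1.8 = 1.95
Highway: 0.1·3.2 + 0.9·1.8 = 1.94
Bypass: 0.1·3.9 + 0.9·1.6 = 1.83
Bridge: 0.1·4.2 + 0.9·3.2 = 3.3
Loop: 0.1·3.2 + 0.9·2.1 = 2.21
Coastal: 0.1·4.0 + 0.9·2.5 = 2.65
Highest Hurwicz score = 3.3 → Bridge.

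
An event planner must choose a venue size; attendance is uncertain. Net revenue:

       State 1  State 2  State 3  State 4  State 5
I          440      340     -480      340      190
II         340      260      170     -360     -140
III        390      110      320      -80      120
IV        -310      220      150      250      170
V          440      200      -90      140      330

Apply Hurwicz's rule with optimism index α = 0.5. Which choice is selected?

I: 0.5·440 + 0.5·(-480) = -20
II: 0.5·340 + 0.5·(-360) = -10
III: 0.5·390 + 0.5·(-80) = 155
IV: 0.5·250 + 0.5·(-310) = -30
V: 0.5·440 + 0.5·(-90) = 175
Highest Hurwicz score = 175 → V.

V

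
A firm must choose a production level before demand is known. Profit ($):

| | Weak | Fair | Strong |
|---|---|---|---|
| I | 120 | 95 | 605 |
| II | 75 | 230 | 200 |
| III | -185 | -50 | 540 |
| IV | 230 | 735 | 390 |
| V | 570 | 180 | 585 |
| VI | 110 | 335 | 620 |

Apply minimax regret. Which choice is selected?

Column bests: Weak=570, Fair=735, Strong=620.
I regrets: 450, 640, 15 → max 640
II regrets: 495, 505, 420 → max 505
III regrets: 755, 785, 80 → max 785
IV regrets: 340, 0, 230 → max 340
V regrets: 0, 555, 35 → max 555
VI regrets: 460, 400, 0 → max 460
Smallest max regret = 340 → IV.

IV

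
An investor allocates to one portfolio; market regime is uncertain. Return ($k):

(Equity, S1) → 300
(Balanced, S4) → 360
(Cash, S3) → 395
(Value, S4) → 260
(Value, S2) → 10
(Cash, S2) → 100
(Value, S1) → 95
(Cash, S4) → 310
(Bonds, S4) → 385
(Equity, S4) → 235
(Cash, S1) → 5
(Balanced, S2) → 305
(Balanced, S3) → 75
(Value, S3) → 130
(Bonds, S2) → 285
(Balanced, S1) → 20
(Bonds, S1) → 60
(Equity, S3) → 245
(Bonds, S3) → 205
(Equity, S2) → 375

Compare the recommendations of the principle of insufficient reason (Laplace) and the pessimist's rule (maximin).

laplace → Equity; maximin → Equity (agree)

Row averages: Bonds=233.75, Equity=288.75, Balanced=190, Value=123.75, Cash=202.5
Highest average = 288.75 → Equity.
Row minima: Bonds=60, Equity=235, Balanced=20, Value=10, Cash=5
Best worst-case = 235 → Equity.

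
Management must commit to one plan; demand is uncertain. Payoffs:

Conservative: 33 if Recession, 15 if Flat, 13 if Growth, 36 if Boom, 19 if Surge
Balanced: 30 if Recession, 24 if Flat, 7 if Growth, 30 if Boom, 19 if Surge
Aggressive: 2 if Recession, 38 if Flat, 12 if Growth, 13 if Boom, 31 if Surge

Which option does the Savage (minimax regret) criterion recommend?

Column bests: Recession=33, Flat=38, Growth=13, Boom=36, Surge=31.
Conservative regrets: 0, 23, 0, 0, 12 → max 23
Balanced regrets: 3, 14, 6, 6, 12 → max 14
Aggressive regrets: 31, 0, 1, 23, 0 → max 31
Smallest max regret = 14 → Balanced.

Balanced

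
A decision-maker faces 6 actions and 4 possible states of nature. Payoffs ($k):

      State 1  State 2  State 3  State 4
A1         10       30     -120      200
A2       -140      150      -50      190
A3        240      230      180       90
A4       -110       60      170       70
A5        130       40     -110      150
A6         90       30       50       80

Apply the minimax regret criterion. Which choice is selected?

A3

Column bests: State 1=240, State 2=230, State 3=180, State 4=200.
A1 regrets: 230, 200, 300, 0 → max 300
A2 regrets: 380, 80, 230, 10 → max 380
A3 regrets: 0, 0, 0, 110 → max 110
A4 regrets: 350, 170, 10, 130 → max 350
A5 regrets: 110, 190, 290, 50 → max 290
A6 regrets: 150, 200, 130, 120 → max 200
Smallest max regret = 110 → A3.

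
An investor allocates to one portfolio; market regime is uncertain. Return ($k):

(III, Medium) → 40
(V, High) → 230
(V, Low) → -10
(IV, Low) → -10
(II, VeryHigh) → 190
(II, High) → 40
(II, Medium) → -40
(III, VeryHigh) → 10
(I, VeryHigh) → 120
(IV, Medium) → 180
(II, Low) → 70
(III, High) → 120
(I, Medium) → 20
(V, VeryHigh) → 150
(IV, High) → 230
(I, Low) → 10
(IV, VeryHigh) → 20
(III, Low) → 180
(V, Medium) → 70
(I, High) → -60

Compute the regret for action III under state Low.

Best payoff under Low is 180.
Regret = 180 − 180 = 0.

0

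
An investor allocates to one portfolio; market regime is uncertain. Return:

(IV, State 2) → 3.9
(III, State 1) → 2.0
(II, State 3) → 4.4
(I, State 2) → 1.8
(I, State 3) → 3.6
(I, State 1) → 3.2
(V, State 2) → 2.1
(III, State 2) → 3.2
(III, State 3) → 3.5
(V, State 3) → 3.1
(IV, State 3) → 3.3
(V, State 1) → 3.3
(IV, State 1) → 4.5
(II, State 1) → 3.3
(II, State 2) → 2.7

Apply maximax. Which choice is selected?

Row maxima: I=3.6, II=4.4, III=3.5, IV=4.5, V=3.3
Best best-case = 4.5 → IV.

IV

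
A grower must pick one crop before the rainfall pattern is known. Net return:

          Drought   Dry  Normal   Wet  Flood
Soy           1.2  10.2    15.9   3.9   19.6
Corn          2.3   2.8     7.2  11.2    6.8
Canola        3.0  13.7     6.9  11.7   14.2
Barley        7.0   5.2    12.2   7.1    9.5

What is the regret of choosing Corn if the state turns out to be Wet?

Best payoff under Wet is 11.7.
Regret = 11.7 − 11.2 = 0.5.

0.5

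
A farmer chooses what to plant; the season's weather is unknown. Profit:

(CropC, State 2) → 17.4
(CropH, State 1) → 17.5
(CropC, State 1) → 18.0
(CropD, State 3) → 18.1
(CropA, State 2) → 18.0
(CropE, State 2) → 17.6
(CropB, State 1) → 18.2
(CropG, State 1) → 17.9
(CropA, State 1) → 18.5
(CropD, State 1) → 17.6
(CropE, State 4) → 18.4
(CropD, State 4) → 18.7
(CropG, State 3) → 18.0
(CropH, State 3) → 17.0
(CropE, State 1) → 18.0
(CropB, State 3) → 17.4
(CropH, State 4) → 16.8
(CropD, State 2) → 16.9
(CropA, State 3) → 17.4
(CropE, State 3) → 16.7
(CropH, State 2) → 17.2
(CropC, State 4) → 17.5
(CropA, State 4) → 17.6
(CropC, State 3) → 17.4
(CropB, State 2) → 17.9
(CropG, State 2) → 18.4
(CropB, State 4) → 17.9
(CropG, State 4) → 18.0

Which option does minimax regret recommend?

Column bests: State 1=18.5, State 2=18.4, State 3=18.1, State 4=18.7.
CropA regrets: 0.0, 0.4, 0.7, 1.1 → max 1.1
CropC regrets: 0.5, 1.0, 0.7, 1.2 → max 1.2
CropG regrets: 0.6, 0.0, 0.1, 0.7 → max 0.7
CropD regrets: 0.9, 1.5, 0.0, 0.0 → max 1.5
CropH regrets: 1.0, 1.2, 1.1, 1.9 → max 1.9
CropE regrets: 0.5, 0.8, 1.4, 0.3 → max 1.4
CropB regrets: 0.3, 0.5, 0.7, 0.8 → max 0.8
Smallest max regret = 0.7 → CropG.

CropG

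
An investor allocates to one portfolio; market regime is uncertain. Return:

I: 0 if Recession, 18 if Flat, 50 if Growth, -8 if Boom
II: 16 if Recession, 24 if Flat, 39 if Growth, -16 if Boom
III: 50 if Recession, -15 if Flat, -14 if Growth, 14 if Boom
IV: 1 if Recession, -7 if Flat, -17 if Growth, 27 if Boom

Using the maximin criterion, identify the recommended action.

Row minima: I=-8, II=-16, III=-15, IV=-17
Best worst-case = -8 → I.

I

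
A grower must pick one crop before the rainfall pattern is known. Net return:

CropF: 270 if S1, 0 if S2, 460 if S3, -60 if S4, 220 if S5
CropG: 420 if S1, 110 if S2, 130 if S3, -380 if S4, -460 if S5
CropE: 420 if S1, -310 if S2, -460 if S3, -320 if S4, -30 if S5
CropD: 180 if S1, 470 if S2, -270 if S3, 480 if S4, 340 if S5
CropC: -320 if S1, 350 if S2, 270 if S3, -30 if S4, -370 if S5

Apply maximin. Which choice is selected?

CropF

Row minima: CropF=-60, CropG=-460, CropE=-460, CropD=-270, CropC=-370
Best worst-case = -60 → CropF.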